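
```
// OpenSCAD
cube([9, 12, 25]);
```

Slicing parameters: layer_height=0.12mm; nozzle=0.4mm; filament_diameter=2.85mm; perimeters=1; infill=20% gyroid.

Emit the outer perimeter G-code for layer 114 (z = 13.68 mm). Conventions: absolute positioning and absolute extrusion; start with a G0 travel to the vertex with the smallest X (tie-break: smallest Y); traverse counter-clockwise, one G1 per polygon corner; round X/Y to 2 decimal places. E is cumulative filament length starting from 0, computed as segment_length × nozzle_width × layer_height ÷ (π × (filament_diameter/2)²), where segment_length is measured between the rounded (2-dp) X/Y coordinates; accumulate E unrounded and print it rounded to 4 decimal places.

G0 X0.00 Y0.00 Z13.68
G1 X9.00 Y0.00 E0.0677
G1 X9.00 Y12.00 E0.1580
G1 X0.00 Y12.00 E0.2257
G1 X0.00 Y0.00 E0.3160

At z = 13.68 mm: the cube is present — its section is the full 9×12 rectangle. The outline is a single polygon with 4 vertices. Extrusion per mm of travel: 0.4 × 0.12 / (π × 1.425²) = 0.007524. Accumulating E over each segment gives final E = 0.3160.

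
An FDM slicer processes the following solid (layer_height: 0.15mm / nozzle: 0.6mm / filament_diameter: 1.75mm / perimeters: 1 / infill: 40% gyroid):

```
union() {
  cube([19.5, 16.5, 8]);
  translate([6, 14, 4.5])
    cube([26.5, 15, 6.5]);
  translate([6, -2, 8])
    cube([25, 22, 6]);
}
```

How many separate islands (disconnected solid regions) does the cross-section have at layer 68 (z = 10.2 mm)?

At z = 10.2 mm: the cube does not reach this height (z outside [0, 8]); the 26.5×15 cube at (6, 14) contributes its full rectangle; the cube at (6, -2) (footprint 25×22) is included at this height; Taking the union: the regions partially overlap (shared area 150.00 mm²), so overlapping operands fuse into one piece — 1 connected region. Overall, the cross-section is a single solid region. Island count = 1.

1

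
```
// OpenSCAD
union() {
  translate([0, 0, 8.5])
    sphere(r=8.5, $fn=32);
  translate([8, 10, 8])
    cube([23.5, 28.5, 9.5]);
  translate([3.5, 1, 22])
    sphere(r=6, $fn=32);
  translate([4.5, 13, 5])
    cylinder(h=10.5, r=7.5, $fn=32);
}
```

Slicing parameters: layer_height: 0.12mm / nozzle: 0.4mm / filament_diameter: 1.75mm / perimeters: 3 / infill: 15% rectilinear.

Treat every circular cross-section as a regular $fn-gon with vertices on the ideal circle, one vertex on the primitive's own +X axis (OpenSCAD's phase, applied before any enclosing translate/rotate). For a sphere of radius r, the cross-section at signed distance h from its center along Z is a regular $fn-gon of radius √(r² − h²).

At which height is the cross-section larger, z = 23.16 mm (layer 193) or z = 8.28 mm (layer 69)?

layer 69 (z = 8.28 mm)

Layer 193 (z = 23.16): the sphere is absent (|z−center|=14.660 > r=8.5); the cube at (8, 10) is not intersected at this z (z outside [8, 17.5]); the r=6 sphere at (3.5, 1) slices to a regular 32-gon of circumradius 5.887 (√(r²−h²) with h=1.16 from center) (area = (32/2)·5.887²·sin(360°/32) = 108.17 mm²); the cylinder at (4.5, 13) is absent (z outside [5, 15.5]); Combining (union): only the r=6 sphere at (3.5, 1) is present, so the union is just that shape — area = 108.17 mm². So its area = 108.17 mm². Layer 69 (z = 8.28): the sphere: section is a regular 32-gon, circumradius = √(r²−h²) = √(8.5²−0.22²) = 8.497 (area = (32/2)·8.497²·sin(360°/32) = 225.37 mm²); the 23.5×28.5 cube at (8, 10) contributes its full rectangle (area 669.75 mm²); the sphere at (3.5, 1) is not intersected at this z (|z−center|=13.720 > r=6); the cylinder at (4.5, 13): section is a regular 32-gon, circumradius r=7.5 (area = (32/2)·7.500²·sin(360°/32) = 175.58 mm²); Taking the union: the regions partially overlap — summed areas 1070.70 mm² minus the doubly-counted overlap 41.95 mm² gives 1028.76 mm² — area = 1028.76 mm². So its area = 1028.76 mm². Layer 69 is larger (1028.76 vs 108.17 mm²).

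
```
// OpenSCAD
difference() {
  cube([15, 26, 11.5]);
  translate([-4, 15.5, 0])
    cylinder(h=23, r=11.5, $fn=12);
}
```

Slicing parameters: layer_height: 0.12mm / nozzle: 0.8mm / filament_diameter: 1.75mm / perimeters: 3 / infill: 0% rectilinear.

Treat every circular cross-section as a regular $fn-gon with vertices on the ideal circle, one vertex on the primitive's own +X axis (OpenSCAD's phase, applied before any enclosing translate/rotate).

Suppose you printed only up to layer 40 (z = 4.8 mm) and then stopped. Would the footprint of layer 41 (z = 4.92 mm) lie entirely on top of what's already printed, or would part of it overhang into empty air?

Compare the two slices. At z = 4.8: the 15×26 cube contributes its full rectangle (area 390.00 mm²); the cylinder at (-4, 15.5): section is a regular 12-gon, circumradius r=11.5 (area = (12/2)·11.500²·sin(360°/12) = 396.75 mm²); Subtracting the remaining from the first: starting from the 15×26 cube (390.00 mm²), the r=11.5 cylinder at (-4, 15.5) partially overlaps it — only the 110.66 mm² overlap (of its 396.75 mm²) is removed, clipping the outline — area = 279.34 mm². At z = 4.92: the cube (footprint 15×26) is included at this height (area 390.00 mm²); the cylinder at (-4, 15.5): section is a regular 12-gon, circumradius r=11.5 (area = (12/2)·11.500²·sin(360°/12) = 396.75 mm²); Taking the first minus the rest: starting from the 15×26 cube (390.00 mm²), the r=11.5 cylinder at (-4, 15.5) partially overlaps it — only the 110.66 mm² overlap (of its 396.75 mm²) is removed, clipping the outline — area = 279.34 mm². Checking containment: the cross-section at z = 4.92 is a subset of the cross-section at z = 4.8.

entirely on top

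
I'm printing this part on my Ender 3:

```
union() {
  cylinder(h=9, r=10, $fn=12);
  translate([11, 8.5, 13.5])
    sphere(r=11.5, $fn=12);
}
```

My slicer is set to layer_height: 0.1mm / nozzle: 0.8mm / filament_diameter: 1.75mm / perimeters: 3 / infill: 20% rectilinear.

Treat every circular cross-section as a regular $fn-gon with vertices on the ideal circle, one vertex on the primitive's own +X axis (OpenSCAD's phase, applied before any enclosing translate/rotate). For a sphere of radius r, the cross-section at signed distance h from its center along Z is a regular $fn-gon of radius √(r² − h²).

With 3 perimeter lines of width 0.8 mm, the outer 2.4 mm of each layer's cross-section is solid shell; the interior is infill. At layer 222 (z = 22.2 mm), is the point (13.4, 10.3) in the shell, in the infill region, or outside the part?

At z = 22.2 mm: the cylinder is not intersected at this z (z outside [0, 9]); the sphere at (11, 8.5): section is a regular 12-gon, circumradius = √(r²−h²) = √(11.5²−8.7²) = 7.521; Merging all regions: only the r=11.5 sphere at (11, 8.5) is present, so the union is just that shape — 1 connected region. Overall, the cross-section is a single solid region. The nearest boundary edge runs (17.51, 12.26)→(14.76, 15.01); distance from the point to it = 4.29 mm. The point is inside the cross-section and 4.29 mm from the nearest boundary — more than the 2.4 mm shell width (3 × 0.8), so it's in the infill interior.

infill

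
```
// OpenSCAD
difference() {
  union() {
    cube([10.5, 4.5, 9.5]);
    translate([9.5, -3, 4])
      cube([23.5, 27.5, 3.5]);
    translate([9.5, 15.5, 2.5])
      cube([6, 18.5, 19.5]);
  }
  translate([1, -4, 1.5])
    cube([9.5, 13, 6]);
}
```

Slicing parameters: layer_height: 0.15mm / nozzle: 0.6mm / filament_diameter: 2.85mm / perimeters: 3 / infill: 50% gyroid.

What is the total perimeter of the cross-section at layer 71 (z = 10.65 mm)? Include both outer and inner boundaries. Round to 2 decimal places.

At z = 10.65 mm: the cube does not reach this height (z outside [0, 9.5]); the cube at (9.5, -3) does not reach this height (z outside [4, 7.5]); the 6×18.5 cube at (9.5, 15.5) contributes its full rectangle (perimeter 49.00 mm); Combining (union): only the 6×18.5 cube at (9.5, 15.5) is present, so the union is just that shape — boundary = 49.00 mm; the cube at (1, -4) is not intersected at this z (z outside [1.5, 7.5]); Subtracting the remaining from the first: none of the subtracted shapes is present at this height, so the result so far is unchanged — boundary = 49.00 mm. Overall, the cross-section is a single solid region. Total boundary length (outer) = 49.00 mm.

49.00 mm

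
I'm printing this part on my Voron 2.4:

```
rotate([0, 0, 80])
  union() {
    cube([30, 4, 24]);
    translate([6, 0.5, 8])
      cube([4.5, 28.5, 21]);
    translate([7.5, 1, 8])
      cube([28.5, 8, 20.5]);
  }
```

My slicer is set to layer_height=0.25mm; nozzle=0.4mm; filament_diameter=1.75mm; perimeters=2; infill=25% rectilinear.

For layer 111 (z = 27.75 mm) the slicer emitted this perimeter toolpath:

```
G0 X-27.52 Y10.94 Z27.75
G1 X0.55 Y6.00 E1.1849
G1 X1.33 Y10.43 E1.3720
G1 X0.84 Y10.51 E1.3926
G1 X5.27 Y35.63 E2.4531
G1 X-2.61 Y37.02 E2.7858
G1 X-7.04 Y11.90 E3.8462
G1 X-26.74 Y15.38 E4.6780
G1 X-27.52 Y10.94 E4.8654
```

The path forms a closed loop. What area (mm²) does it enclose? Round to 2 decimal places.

332.34 mm²

Apply the shoelace formula to the sequence of (X, Y) vertices; enclosed area = 332.34 mm².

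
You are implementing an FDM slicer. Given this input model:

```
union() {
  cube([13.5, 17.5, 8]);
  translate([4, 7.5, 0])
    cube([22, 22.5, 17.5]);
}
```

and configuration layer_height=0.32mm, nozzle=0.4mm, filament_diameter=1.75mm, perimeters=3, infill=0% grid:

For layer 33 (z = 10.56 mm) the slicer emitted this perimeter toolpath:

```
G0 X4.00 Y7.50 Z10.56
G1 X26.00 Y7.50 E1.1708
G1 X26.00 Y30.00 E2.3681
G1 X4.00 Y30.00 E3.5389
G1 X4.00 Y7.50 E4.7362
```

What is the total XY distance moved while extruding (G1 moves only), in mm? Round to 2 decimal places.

Sum the Euclidean lengths of each G1 segment: total = 89.00 mm.

89.00 mm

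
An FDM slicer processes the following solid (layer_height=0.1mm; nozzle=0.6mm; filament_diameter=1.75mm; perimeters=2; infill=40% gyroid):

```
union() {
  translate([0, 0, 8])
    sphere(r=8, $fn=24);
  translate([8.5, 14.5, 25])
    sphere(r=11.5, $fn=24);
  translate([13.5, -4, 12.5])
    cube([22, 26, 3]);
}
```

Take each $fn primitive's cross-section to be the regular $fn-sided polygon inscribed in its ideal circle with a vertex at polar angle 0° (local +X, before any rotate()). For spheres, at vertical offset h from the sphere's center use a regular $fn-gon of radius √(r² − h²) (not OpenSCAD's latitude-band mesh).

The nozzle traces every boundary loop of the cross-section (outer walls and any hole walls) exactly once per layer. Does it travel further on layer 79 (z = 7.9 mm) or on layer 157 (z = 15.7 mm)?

Layer 79 (z = 7.9): the sphere: section is a regular 24-gon, circumradius = √(r²−h²) = √(8²−0.1²) = 7.999 (perimeter = 2·24·7.999·sin(180°/24) = 50.12 mm); the sphere at (8.5, 14.5) is not intersected at this z (|z−center|=17.100 > r=11.5); the cube at (13.5, -4) is absent (z outside [12.5, 15.5]); Taking the union: only the r=8 sphere is present, so the union is just that shape — boundary = 50.12 mm. So its perimeter = 50.12 mm. Layer 157 (z = 15.7): the r=8 sphere slices to a regular 24-gon of circumradius 2.170 (√(r²−h²) with h=7.7 from center) (perimeter = 2·24·2.170·sin(180°/24) = 13.60 mm); the sphere at (8.5, 14.5): section is a regular 24-gon, circumradius = √(r²−h²) = √(11.5²−9.3²) = 6.765 (perimeter = 2·24·6.765·sin(180°/24) = 42.38 mm); the cube at (13.5, -4) is absent (z outside [12.5, 15.5]); Combining (union): the 2 present regions are separate (no shared area or edge), so areas and boundary lengths simply add and each stays a separate island — boundary = 55.98 mm. So its perimeter = 55.98 mm. Layer 157 is larger (55.98 vs 50.12 mm).

layer 157 (z = 15.7 mm)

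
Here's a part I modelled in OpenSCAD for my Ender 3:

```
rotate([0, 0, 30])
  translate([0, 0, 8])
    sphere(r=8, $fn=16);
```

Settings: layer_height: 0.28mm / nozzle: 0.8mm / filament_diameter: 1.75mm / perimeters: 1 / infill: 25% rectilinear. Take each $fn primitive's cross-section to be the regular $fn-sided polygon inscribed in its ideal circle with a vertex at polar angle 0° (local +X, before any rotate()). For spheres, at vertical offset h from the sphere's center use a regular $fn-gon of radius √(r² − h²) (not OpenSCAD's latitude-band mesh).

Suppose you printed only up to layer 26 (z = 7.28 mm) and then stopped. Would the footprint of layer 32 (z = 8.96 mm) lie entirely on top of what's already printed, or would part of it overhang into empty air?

entirely on top

Compare the two slices. At z = 7.28: the r=8 sphere contributes a regular 16-gon of circumradius √(8²−0.72²) = 7.968 (area = (16/2)·7.968²·sin(360°/16) = 194.35 mm²); (rotated 30° about Z; rotation is an isometry so areas/perimeters/island counts are preserved). At z = 8.96: the sphere: section is a regular 16-gon, circumradius = √(r²−h²) = √(8²−0.96²) = 7.942 (area = (16/2)·7.942²·sin(360°/16) = 193.11 mm²); (rotated 30° about Z; rotation is an isometry so areas/perimeters/island counts are preserved). Checking containment: the cross-section at z = 8.96 is a subset of the cross-section at z = 7.28.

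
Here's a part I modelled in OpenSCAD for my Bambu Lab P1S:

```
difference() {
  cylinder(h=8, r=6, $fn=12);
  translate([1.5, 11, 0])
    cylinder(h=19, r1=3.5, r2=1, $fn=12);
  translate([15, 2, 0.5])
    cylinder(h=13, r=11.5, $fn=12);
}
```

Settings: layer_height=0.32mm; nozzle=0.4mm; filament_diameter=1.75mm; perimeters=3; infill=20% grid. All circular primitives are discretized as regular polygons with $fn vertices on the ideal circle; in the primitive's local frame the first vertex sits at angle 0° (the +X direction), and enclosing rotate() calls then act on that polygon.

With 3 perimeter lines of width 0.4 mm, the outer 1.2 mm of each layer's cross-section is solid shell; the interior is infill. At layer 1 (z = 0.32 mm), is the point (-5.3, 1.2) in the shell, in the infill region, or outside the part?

shell

At z = 0.32 mm: the cylinder: section is a regular 12-gon, circumradius r=6; the cone at (1.5, 11) (r1=3.5→r2=1) has section circumradius 3.458 here — a regular 12-gon; the cylinder at (15, 2) does not reach this height (z outside [0.5, 13.5]); Subtracting the remaining from the first: starting from the r=6 cylinder, the cone at (1.5, 11) misses the remaining region (no effect) — 1 connected region. Overall, the cross-section is a single solid region. The nearest boundary edge runs (-6.00, 0.00)→(-5.20, 3.00); distance from the point to it = 0.37 mm. The point is inside the cross-section, 0.37 mm from the nearest boundary — within the 1.2 mm shell band (3 × 0.4).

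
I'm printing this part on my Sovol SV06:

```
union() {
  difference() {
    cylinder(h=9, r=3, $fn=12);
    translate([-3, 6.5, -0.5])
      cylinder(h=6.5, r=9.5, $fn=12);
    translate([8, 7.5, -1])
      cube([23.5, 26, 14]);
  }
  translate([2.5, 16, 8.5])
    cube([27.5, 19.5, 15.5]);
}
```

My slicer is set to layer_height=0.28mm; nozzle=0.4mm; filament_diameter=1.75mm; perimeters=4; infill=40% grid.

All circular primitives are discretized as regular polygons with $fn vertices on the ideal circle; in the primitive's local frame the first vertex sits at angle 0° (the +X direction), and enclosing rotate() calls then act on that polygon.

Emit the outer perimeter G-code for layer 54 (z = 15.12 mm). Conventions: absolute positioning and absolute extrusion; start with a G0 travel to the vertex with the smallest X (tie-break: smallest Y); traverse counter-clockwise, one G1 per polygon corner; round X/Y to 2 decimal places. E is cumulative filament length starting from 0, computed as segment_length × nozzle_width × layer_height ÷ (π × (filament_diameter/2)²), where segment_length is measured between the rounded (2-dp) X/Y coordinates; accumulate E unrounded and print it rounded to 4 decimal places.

At z = 15.12 mm: the cylinder does not reach this height (z outside [0, 9]); the cylinder at (-3, 6.5) does not reach this height (z outside [-0.5, 6]); the cube at (8, 7.5) is absent (z outside [-1, 13]); After the difference (first − rest): the first operand is absent here, so nothing remains; the cube at (2.5, 16) is present — its section is the full 27.5×19.5 rectangle; Combining (union): only the 27.5×19.5 cube at (2.5, 16) is present, so the union is just that shape — 1 connected region. The outline is a single polygon with 4 vertices. Extrusion per mm of travel: 0.4 × 0.28 / (π × 0.875²) = 0.046564. Accumulating E over each segment gives final E = 4.3770.

G0 X2.50 Y16.00 Z15.12
G1 X30.00 Y16.00 E1.2805
G1 X30.00 Y35.50 E2.1885
G1 X2.50 Y35.50 E3.4690
G1 X2.50 Y16.00 E4.3770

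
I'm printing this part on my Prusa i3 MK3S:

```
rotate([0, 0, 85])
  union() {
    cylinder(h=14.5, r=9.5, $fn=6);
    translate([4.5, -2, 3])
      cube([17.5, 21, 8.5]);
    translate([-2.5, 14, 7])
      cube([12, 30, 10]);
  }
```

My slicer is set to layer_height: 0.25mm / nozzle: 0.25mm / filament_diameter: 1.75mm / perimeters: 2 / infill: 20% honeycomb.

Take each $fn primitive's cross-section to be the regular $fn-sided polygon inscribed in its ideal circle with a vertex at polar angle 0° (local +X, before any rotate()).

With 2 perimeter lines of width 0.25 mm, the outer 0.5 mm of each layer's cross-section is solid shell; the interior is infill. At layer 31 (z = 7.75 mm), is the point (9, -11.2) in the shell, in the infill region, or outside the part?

outside

At z = 7.75 mm: the cylinder: section is a regular 6-gon, circumradius r=9.5; the 17.5×21 cube at (4.5, -2) contributes its full rectangle; the cube at (-2.5, 14) (footprint 12×30) is included at this height; Merging all regions: the regions partially overlap (shared area 55.44 mm²), so overlapping operands fuse into one piece — 1 connected region; (whole slice rotated 85° about Z — lengths, areas and connectivity unchanged). Overall, the cross-section is a single solid region. Undo the 85° rotation: the query point maps to (-10.373, -9.942) in the un-rotated model frame. The nearest boundary edge runs (-4.75, -8.23)→(-9.50, 0.00); distance from the point to it = 5.73 mm. The point is not inside any of the regions above, so it lies outside the cross-section (5.73 mm from the nearest boundary).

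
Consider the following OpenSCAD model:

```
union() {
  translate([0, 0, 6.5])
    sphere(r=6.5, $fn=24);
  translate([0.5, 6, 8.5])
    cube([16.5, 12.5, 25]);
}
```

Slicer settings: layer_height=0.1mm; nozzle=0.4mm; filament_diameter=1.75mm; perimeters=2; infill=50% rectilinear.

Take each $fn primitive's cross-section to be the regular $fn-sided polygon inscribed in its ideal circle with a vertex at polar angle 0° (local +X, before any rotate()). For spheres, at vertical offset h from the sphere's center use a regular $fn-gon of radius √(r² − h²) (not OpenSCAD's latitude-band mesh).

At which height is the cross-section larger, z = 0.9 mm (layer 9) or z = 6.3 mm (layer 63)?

layer 63 (z = 6.3 mm)

Layer 9 (z = 0.9): the r=6.5 sphere contributes a regular 24-gon of circumradius √(6.5²−5.6²) = 3.300 (area = (24/2)·3.300²·sin(360°/24) = 33.82 mm²); the cube at (0.5, 6) does not reach this height (z outside [8.5, 33.5]); Combining (union): only the r=6.5 sphere is present, so the union is just that shape — area = 33.82 mm². So its area = 33.82 mm². Layer 63 (z = 6.3): the r=6.5 sphere contributes a regular 24-gon of circumradius √(6.5²−0.2²) = 6.497 (area = (24/2)·6.497²·sin(360°/24) = 131.10 mm²); the cube at (0.5, 6) is not intersected at this z (z outside [8.5, 33.5]); Merging all regions: only the r=6.5 sphere is present, so the union is just that shape — area = 131.10 mm². So its area = 131.10 mm². Layer 63 is larger (131.10 vs 33.82 mm²).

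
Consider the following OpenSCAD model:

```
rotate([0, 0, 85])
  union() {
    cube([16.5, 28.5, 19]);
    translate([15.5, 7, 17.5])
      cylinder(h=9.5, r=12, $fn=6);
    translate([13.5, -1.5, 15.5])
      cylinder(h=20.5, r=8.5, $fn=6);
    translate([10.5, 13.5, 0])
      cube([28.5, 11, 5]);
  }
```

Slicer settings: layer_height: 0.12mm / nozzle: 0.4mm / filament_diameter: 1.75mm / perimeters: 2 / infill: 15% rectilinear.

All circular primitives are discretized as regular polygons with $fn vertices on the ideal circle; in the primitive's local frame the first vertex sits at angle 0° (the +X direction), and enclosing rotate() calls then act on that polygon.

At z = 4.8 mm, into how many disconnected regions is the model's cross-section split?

1

At z = 4.8 mm: the 16.5×28.5 cube contributes its full rectangle; the cylinder at (15.5, 7) does not reach this height (z outside [17.5, 27]); the cylinder at (13.5, -1.5) is not intersected at this z (z outside [15.5, 36]); the 28.5×11 cube at (10.5, 13.5) contributes its full rectangle; Merging all regions: the regions partially overlap (shared area 66.00 mm²), so overlapping operands fuse into one piece — 1 connected region; (whole slice rotated 85° about Z — lengths, areas and connectivity unchanged). The result has 1 disconnected region.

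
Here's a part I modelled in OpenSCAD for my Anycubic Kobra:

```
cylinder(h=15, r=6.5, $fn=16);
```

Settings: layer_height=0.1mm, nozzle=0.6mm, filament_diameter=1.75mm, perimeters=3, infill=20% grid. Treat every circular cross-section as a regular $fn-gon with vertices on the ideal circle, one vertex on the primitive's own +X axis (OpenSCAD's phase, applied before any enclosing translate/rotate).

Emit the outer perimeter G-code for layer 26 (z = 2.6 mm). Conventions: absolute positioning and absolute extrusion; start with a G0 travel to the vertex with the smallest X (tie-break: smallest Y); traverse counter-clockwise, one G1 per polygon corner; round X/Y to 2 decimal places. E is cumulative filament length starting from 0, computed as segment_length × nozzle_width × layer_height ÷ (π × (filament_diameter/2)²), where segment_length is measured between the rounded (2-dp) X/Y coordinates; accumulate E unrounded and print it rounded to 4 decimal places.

At z = 2.6 mm: the cylinder: section is a regular 16-gon, circumradius r=6.5. The outline is a single polygon with 16 vertices. Extrusion per mm of travel: 0.6 × 0.1 / (π × 0.875²) = 0.024945. Accumulating E over each segment gives final E = 1.0129.

G0 X-6.50 Y0.00 Z2.60
G1 X-6.01 Y-2.49 E0.0633
G1 X-4.60 Y-4.60 E0.1266
G1 X-2.49 Y-6.01 E0.1899
G1 X0.00 Y-6.50 E0.2532
G1 X2.49 Y-6.01 E0.3165
G1 X4.60 Y-4.60 E0.3798
G1 X6.01 Y-2.49 E0.4431
G1 X6.50 Y0.00 E0.5064
G1 X6.01 Y2.49 E0.5697
G1 X4.60 Y4.60 E0.6330
G1 X2.49 Y6.01 E0.6964
G1 X0.00 Y6.50 E0.7597
G1 X-2.49 Y6.01 E0.8230
G1 X-4.60 Y4.60 E0.8863
G1 X-6.01 Y2.49 E0.9496
G1 X-6.50 Y0.00 E1.0129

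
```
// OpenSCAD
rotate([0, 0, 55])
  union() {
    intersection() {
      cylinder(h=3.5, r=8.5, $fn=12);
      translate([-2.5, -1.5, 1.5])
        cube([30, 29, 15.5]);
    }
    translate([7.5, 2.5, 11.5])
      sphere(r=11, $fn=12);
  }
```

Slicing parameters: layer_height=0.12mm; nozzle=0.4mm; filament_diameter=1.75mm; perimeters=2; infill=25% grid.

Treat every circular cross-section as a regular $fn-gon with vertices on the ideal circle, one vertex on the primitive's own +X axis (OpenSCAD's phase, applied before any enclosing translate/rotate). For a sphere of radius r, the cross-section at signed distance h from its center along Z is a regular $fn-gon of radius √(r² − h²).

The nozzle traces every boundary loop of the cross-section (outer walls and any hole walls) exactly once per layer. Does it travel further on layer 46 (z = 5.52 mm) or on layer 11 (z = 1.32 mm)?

Layer 46 (z = 5.52): the cylinder is absent (z outside [0, 3.5]); the 30×29 cube at (-2.5, -1.5) contributes its full rectangle (perimeter 118.00 mm); Keeping only the common overlap: at least one operand is absent at this height, so nothing remains; the sphere at (7.5, 2.5): section is a regular 12-gon, circumradius = √(r²−h²) = √(11²−5.98²) = 9.233 (perimeter = 2·12·9.233·sin(180°/12) = 57.35 mm); Merging all regions: only the r=11 sphere at (7.5, 2.5) is present, so the union is just that shape — boundary = 57.35 mm; (whole slice rotated 55° about Z — lengths, areas and connectivity unchanged). So its perimeter = 57.35 mm. Layer 11 (z = 1.32): the r=8.5 cylinder gives a regular 12-gon of circumradius 8.5 (constant along its height) (perimeter = 2·12·8.500·sin(180°/12) = 52.80 mm); the cube at (-2.5, -1.5) does not reach this height (z outside [1.5, 17]); Taking the intersection: at least one operand is absent at this height, so nothing remains; the r=11 sphere at (7.5, 2.5) slices to a regular 12-gon of circumradius 4.167 (√(r²−h²) with h=10.18 from center) (perimeter = 2·12·4.167·sin(180°/12) = 25.89 mm); Merging all regions: only the r=11 sphere at (7.5, 2.5) is present, so the union is just that shape — boundary = 25.89 mm; (whole slice rotated 55° about Z — lengths, areas and connectivity unchanged). So its perimeter = 25.89 mm. Layer 46 is larger (57.35 vs 25.89 mm).

layer 46 (z = 5.52 mm)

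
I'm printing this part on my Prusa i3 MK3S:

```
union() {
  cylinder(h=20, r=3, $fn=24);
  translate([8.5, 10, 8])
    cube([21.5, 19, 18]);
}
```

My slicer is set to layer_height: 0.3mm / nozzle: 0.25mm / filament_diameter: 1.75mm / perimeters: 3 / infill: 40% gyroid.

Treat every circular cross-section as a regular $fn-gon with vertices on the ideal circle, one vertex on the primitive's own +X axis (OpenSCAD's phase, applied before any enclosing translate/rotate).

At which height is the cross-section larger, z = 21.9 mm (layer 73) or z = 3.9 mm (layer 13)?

Layer 73 (z = 21.9): the cylinder does not reach this height (z outside [0, 20]); the cube at (8.5, 10) (footprint 21.5×19) is included at this height (area 408.50 mm²); Combining (union): only the 21.5×19 cube at (8.5, 10) is present, so the union is just that shape — area = 408.50 mm². So its area = 408.50 mm². Layer 13 (z = 3.9): the r=3 cylinder contributes a regular 24-gon of circumradius 3 (area = (24/2)·3.000²·sin(360°/24) = 27.95 mm²); the cube at (8.5, 10) is absent (z outside [8, 26]); Taking the union: only the r=3 cylinder is present, so the union is just that shape — area = 27.95 mm². So its area = 27.95 mm². Layer 73 is larger (408.50 vs 27.95 mm²).

layer 73 (z = 21.9 mm)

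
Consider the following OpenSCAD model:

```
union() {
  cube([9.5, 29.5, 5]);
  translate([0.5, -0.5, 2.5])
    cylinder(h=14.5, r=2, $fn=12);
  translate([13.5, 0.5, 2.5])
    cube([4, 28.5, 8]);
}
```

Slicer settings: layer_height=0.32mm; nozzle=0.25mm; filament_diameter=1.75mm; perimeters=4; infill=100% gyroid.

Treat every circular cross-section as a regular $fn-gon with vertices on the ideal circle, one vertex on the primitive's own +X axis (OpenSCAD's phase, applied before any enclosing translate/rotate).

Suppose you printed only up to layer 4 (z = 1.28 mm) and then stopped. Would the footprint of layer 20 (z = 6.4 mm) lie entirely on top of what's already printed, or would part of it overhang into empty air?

part overhangs

Compare the two slices. At z = 1.28: the cube (footprint 9.5×29.5) is included at this height (area 280.25 mm²); the cylinder at (0.5, -0.5) is absent (z outside [2.5, 17]); the cube at (13.5, 0.5) does not reach this height (z outside [2.5, 10.5]); Merging all regions: only the 9.5×29.5 cube is present, so the union is just that shape — area = 280.25 mm². At z = 6.4: the cube does not reach this height (z outside [0, 5]); the cylinder at (0.5, -0.5): section is a regular 12-gon, circumradius r=2 (area = (12/2)·2.000²·sin(360°/12) = 12.00 mm²); the 4×28.5 cube at (13.5, 0.5) contributes its full rectangle (area 114.00 mm²); Merging all regions: the 2 present regions are separate (no shared area or edge), so areas and boundary lengths simply add and each stays a separate island — area = 126.00 mm². Checking containment: at z = 6.4 the cross-section extends beyond the z = 1.28 cross-section by about 123.25 mm².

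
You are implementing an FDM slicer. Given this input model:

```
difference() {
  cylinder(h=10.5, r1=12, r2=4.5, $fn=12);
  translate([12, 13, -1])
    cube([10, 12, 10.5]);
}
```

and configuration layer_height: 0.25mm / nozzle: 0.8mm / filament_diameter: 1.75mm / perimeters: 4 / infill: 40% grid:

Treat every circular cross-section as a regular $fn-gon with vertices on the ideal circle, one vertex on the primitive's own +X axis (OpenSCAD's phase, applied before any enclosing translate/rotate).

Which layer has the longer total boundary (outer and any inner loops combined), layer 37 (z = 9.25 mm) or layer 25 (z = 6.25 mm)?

Layer 37 (z = 9.25): the cone: at t=0.881 of its height the radius interpolates to r₁+(r₂−r₁)t = 5.393, giving a regular 12-gon of that circumradius (perimeter = 2·12·5.393·sin(180°/12) = 33.50 mm); the cube at (12, 13) is present — its section is the full 10×12 rectangle (perimeter 44.00 mm); After the difference (first − rest): starting from the cone, the 10×12 cube at (12, 13) misses the remaining region (no effect) — boundary = 33.50 mm. So its perimeter = 33.50 mm. Layer 25 (z = 6.25): the cone (r1=12→r2=4.5) has section circumradius 7.536 here — a regular 12-gon (perimeter = 2·12·7.536·sin(180°/12) = 46.81 mm); the cube at (12, 13) is present — its section is the full 10×12 rectangle (perimeter 44.00 mm); Taking the first minus the rest: starting from the cone, the 10×12 cube at (12, 13) misses the remaining region (no effect) — boundary = 46.81 mm. So its perimeter = 46.81 mm. Layer 25 is larger (46.81 vs 33.50 mm).

layer 25 (z = 6.25 mm)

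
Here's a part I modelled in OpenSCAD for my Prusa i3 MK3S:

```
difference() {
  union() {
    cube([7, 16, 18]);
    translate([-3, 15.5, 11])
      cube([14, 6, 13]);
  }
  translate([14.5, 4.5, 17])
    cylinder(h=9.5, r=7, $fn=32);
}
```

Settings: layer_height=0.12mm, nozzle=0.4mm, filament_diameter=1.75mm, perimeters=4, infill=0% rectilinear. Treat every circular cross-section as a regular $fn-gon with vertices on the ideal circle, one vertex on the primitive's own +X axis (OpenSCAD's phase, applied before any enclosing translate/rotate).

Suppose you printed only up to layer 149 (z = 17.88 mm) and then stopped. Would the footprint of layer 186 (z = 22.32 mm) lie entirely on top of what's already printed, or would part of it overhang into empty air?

entirely on top

Compare the two slices. At z = 17.88: the 7×16 cube contributes its full rectangle (area 112.00 mm²); the 14×6 cube at (-3, 15.5) contributes its full rectangle (area 84.00 mm²); Merging all regions: the regions partially overlap — summed areas 196.00 mm² minus the doubly-counted overlap 3.50 mm² gives 192.50 mm² — area = 192.50 mm²; the r=7 cylinder at (14.5, 4.5) gives a regular 32-gon of circumradius 7 (constant along its height) (area = (32/2)·7.000²·sin(360°/32) = 152.95 mm²); Subtracting the remaining from the first: starting from that combined region (192.50 mm²), the r=7 cylinder at (14.5, 4.5) misses the remaining region (no effect) — area = 192.50 mm². At z = 22.32: the cube does not reach this height (z outside [0, 18]); the cube at (-3, 15.5) is present — its section is the full 14×6 rectangle (area 84.00 mm²); Combining (union): only the 14×6 cube at (-3, 15.5) is present, so the union is just that shape — area = 84.00 mm²; the r=7 cylinder at (14.5, 4.5) contributes a regular 32-gon of circumradius 7 (area = (32/2)·7.000²·sin(360°/32) = 152.95 mm²); Taking the first minus the rest: starting from the result so far (84.00 mm²), the r=7 cylinder at (14.5, 4.5) misses the remaining region (no effect) — area = 84.00 mm². Checking containment: the cross-section at z = 22.32 is a subset of the cross-section at z = 17.88.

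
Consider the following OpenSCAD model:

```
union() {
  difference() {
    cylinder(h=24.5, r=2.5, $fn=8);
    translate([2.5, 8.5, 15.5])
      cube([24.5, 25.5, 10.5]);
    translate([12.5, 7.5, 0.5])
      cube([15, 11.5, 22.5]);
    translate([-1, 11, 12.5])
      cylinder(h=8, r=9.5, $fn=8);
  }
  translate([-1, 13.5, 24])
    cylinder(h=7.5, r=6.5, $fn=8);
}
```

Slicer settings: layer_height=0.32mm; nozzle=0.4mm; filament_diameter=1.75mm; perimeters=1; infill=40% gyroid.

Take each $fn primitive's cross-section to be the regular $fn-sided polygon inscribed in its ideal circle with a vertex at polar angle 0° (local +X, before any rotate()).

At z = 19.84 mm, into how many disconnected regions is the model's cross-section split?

1

At z = 19.84 mm: the r=2.5 cylinder gives a regular 8-gon of circumradius 2.5 (constant along its height); the cube at (2.5, 8.5) is present — its section is the full 24.5×25.5 rectangle; the 15×11.5 cube at (12.5, 7.5) contributes its full rectangle; the r=9.5 cylinder at (-1, 11) gives a regular 8-gon of circumradius 9.5 (constant along its height); After the difference (first − rest): starting from the r=2.5 cylinder, the 24.5×25.5 cube at (2.5, 8.5) misses the remaining region (no effect); the 15×11.5 cube at (12.5, 7.5) misses the remaining region (no effect); the r=9.5 cylinder at (-1, 11) partially overlaps it — only the 1.00 mm² overlap (of its 255.27 mm²) is removed, clipping the outline — 1 connected region; the cylinder at (-1, 13.5) does not reach this height (z outside [24, 31.5]); Combining (union): only the result so far is present, so the union is just that shape — 1 connected region. The result has 1 disconnected region.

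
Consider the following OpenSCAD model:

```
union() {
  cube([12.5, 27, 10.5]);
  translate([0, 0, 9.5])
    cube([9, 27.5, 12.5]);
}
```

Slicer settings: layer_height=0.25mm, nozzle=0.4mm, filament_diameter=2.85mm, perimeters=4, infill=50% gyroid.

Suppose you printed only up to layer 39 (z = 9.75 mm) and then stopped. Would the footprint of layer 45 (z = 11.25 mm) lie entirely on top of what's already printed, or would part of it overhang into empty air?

Compare the two slices. At z = 9.75: the cube (footprint 12.5×27) is included at this height (area 337.50 mm²); the 9×27.5 cube contributes its full rectangle (area 247.50 mm²); Taking the union: the regions partially overlap — summed areas 585.00 mm² minus the doubly-counted overlap 243.00 mm² gives 342.00 mm² — area = 342.00 mm². At z = 11.25: the cube is absent (z outside [0, 10.5]); the cube (footprint 9×27.5) is included at this height (area 247.50 mm²); Merging all regions: only the 9×27.5 cube is present, so the union is just that shape — area = 247.50 mm². Checking containment: the cross-section at z = 11.25 is a subset of the cross-section at z = 9.75.

entirely on top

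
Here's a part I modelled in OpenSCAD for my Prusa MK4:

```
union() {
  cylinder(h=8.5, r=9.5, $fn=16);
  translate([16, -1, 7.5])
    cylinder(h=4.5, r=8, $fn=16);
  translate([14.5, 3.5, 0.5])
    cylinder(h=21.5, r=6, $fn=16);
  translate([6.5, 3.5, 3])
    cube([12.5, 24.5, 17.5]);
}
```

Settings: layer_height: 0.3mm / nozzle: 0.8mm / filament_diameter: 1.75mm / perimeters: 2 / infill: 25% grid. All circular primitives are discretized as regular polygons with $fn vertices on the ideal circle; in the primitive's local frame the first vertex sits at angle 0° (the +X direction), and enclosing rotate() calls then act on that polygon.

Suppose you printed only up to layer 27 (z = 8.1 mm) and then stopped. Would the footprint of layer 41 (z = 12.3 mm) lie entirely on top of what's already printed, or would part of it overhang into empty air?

Compare the two slices. At z = 8.1: the r=9.5 cylinder contributes a regular 16-gon of circumradius 9.5 (area = (16/2)·9.500²·sin(360°/16) = 276.30 mm²); the cylinder at (16, -1): section is a regular 16-gon, circumradius r=8 (area = (16/2)·8.000²·sin(360°/16) = 195.93 mm²); the r=6 cylinder at (14.5, 3.5) contributes a regular 16-gon of circumradius 6 (area = (16/2)·6.000²·sin(360°/16) = 110.21 mm²); the cube at (6.5, 3.5) is present — its section is the full 12.5×24.5 rectangle (area 306.25 mm²); Combining (union): the regions partially overlap — summed areas 888.69 mm² minus the doubly-counted overlap 143.97 mm² gives 744.72 mm² — area = 744.72 mm². At z = 12.3: the cylinder is not intersected at this z (z outside [0, 8.5]); the cylinder at (16, -1) does not reach this height (z outside [7.5, 12]); the r=6 cylinder at (14.5, 3.5) gives a regular 16-gon of circumradius 6 (constant along its height) (area = (16/2)·6.000²·sin(360°/16) = 110.21 mm²); the cube at (6.5, 3.5) is present — its section is the full 12.5×24.5 rectangle (area 306.25 mm²); Taking the union: the regions partially overlap — summed areas 416.46 mm² minus the doubly-counted overlap 51.37 mm² gives 365.09 mm² — area = 365.09 mm². Checking containment: the cross-section at z = 12.3 is a subset of the cross-section at z = 8.1.

entirely on top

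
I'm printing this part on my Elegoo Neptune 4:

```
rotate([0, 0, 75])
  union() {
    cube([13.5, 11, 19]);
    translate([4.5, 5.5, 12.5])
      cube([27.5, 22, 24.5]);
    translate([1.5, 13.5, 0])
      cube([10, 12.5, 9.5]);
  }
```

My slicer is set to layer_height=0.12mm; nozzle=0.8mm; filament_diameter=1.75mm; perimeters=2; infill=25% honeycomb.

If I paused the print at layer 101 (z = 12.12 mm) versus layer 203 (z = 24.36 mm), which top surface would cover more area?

Layer 101 (z = 12.12): the 13.5×11 cube contributes its full rectangle (area 148.50 mm²); the cube at (4.5, 5.5) does not reach this height (z outside [12.5, 37]); the cube at (1.5, 13.5) is not intersected at this z (z outside [0, 9.5]); Merging all regions: only the 13.5×11 cube is present, so the union is just that shape — area = 148.50 mm²; (rotated 75° about Z; rotation is an isometry so areas/perimeters/island counts are preserved). So its area = 148.50 mm². Layer 203 (z = 24.36): the cube is not intersected at this z (z outside [0, 19]); the cube at (4.5, 5.5) is present — its section is the full 27.5×22 rectangle (area 605.00 mm²); the cube at (1.5, 13.5) is not intersected at this z (z outside [0, 9.5]); Merging all regions: only the 27.5×22 cube at (4.5, 5.5) is present, so the union is just that shape — area = 605.00 mm²; (rotated 75° about Z; rotation is an isometry so areas/perimeters/island counts are preserved). So its area = 605.00 mm². Layer 203 is larger (605.00 vs 148.50 mm²).

layer 203 (z = 24.36 mm)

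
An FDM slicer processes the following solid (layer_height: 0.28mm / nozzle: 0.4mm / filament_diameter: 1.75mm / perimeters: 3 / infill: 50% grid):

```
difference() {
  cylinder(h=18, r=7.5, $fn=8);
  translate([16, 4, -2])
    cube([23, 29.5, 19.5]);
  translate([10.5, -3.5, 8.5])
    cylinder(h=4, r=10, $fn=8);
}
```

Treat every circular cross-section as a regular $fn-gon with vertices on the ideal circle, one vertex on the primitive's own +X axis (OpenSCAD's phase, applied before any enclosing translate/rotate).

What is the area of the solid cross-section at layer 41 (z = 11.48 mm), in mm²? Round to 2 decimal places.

At z = 11.48 mm: the cylinder: section is a regular 8-gon, circumradius r=7.5 (area = (8/2)·7.500²·sin(360°/8) = 159.10 mm²); the cube at (16, 4) is present — its section is the full 23×29.5 rectangle (area 678.50 mm²); the cylinder at (10.5, -3.5): section is a regular 8-gon, circumradius r=10 (area = (8/2)·10.000²·sin(360°/8) = 282.84 mm²); Taking the first minus the rest: starting from the r=7.5 cylinder (159.10 mm²), the 23×29.5 cube at (16, 4) misses the remaining region (no effect); the r=10 cylinder at (10.5, -3.5) partially overlaps it — only the 46.72 mm² overlap (of its 282.84 mm²) is removed, clipping the outline — area = 112.38 mm². Overall, the cross-section is a single solid region. Net area = 112.38 mm².

112.38 mm²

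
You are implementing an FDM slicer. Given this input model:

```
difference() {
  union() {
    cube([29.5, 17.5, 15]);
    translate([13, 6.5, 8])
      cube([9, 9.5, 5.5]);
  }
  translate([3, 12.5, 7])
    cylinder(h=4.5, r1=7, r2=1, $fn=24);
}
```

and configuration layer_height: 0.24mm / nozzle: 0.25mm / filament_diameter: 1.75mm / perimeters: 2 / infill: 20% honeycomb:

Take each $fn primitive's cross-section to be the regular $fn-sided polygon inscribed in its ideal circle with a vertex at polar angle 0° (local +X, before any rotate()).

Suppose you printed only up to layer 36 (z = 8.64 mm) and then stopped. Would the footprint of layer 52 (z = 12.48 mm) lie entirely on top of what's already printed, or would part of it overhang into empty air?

part overhangs

Compare the two slices. At z = 8.64: the cube is present — its section is the full 29.5×17.5 rectangle (area 516.25 mm²); the cube at (13, 6.5) (footprint 9×9.5) is included at this height (area 85.50 mm²); Merging all regions: the 9×9.5 cube at (13, 6.5) lies entirely inside the 29.5×17.5 cube, so the union is just the 29.5×17.5 cube — area = 516.25 mm²; the cone at (3, 12.5) contributes a regular 24-gon of circumradius 4.813 (interpolated between r1=7 and r2=1 at t=0.364) (area = (24/2)·4.813²·sin(360°/24) = 71.96 mm²); Subtracting the remaining from the first: starting from the result so far (516.25 mm²), the cone at (3, 12.5) partially overlaps it — only the 62.68 mm² overlap (of its 71.96 mm²) is removed, clipping the outline — area = 453.57 mm². At z = 12.48: the cube (footprint 29.5×17.5) is included at this height (area 516.25 mm²); the cube at (13, 6.5) is present — its section is the full 9×9.5 rectangle (area 85.50 mm²); Taking the union: the 9×9.5 cube at (13, 6.5) lies entirely inside the 29.5×17.5 cube, so the union is just the 29.5×17.5 cube — area = 516.25 mm²; the cone at (3, 12.5) does not reach this height (z outside [7, 11.5]); Subtracting the remaining from the first: none of the subtracted shapes is present at this height, so that combined region is unchanged — area = 516.25 mm². Checking containment: at z = 12.48 the cross-section extends beyond the z = 8.64 cross-section by about 62.68 mm².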